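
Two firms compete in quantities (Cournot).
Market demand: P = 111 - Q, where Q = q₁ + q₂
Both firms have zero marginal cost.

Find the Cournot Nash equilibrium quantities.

q₁* = q₂* = 37.0; P* = 37.0

Work:
Profit: π_i = P·q_i = (a - q_i - q_j)·q_i
FOC: ∂π_i/∂q_i = a - 2q_i - q_j = 0
Reaction function: q_i = (111 - q_j)/2
Symmetry: q* = 111/3 = 37.0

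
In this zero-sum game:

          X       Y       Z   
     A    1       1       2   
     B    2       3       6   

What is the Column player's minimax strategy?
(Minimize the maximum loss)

Column should play X, value = 2

Work:
Column player minimizes Row's maximum payoff:
Column X: max payoff to Row = 2
Column Y: max payoff to Row = 3
Column Z: max payoff to Row = 6
Minimum is 2, achieved by column X.
Minimax strategy: X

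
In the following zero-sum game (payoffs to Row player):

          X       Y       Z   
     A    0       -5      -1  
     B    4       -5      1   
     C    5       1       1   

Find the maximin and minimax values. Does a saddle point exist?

Maximin = 1, Minimax = 1, Saddle: True

Work:
Row minimums: [-5, -5, 1] → maximin = 1
Column maximums: [5, 1, 1] → minimax = 1
Saddle point exists! Game value = 1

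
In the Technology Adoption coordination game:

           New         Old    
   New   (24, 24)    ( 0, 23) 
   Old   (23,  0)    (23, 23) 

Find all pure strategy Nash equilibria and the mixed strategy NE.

Pure NE: (New, New) and (Old, Old); Mixed NE: p = 0.9583, q = 0.9583

Work:
Check pure NE:
(New, New): (24, 24) - no unilateral deviation beneficial
(Old, Old): (23, 23) - no unilateral deviation beneficial
Mixed NE: P1 plays New with p = 0.9583, P2 plays New with q = 0.9583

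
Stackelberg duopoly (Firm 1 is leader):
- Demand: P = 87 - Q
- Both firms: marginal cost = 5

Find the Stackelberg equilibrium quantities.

q₁* (leader) = 41.0, q₂* (follower) = 20.5

Work:
Follower's reaction: q₂ = (a - c - q₁)/2
Leader substitutes: π₁ = q₁·(a - q₁ - (a-c-q₁)/2 - c)
FOC: q₁* = (87 - 5)/2 = 41.00
Then: q₂* = (87 - 5 - 41.0)/2 = 20.50
Leader has first-mover advantage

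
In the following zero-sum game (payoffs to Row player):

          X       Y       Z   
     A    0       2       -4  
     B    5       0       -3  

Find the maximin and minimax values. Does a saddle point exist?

Maximin = -3, Minimax = -3, Saddle: True

Work:
Row minimums: [-4, -3] → maximin = -3
Column maximums: [5, 2, -3] → minimax = -3
Saddle point exists! Game value = -3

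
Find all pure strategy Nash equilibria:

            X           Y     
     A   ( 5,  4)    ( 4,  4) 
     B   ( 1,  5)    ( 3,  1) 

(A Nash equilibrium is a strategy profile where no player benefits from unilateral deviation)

Nash equilibrium: (A, X), (A, Y)

Work:
Best responses:
  P1 vs X: payoffs [5, 1] → best response A (payoff 5)
  P1 vs Y: payoffs [4, 3] → best response A (payoff 4)
  P2 vs A: payoffs [4, 4] → best response X/Y (payoff 4)
  P2 vs B: payoffs [5, 1] → best response X (payoff 5)
Mutual best responses: (A,X), (A,Y) → Nash equilibria.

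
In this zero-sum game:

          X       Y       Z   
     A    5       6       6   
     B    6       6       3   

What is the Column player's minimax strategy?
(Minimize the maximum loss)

Column should play X or Y or Z (all achieve the minimum), value = 6

Work:
Column player minimizes Row's maximum payoff:
Column X: max payoff to Row = 6
Column Y: max payoff to Row = 6
Column Z: max payoff to Row = 6
Minimum is 6, achieved by columns X, Y, Z (tied).
Each of X or Y or Z is a minimax strategy.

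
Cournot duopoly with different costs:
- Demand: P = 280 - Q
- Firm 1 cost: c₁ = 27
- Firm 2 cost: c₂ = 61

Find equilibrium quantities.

q₁* = 95.67, q₂* = 61.67

Work:
Reaction: q₁ = (280 - 27 - q₂)/2
Reaction: q₂ = (280 - 61 - q₁)/2
Solve simultaneously:
q₁* = (280 - 2×27 + 61)/3 = 95.67
q₂* = (280 - 2×61 + 27)/3 = 61.67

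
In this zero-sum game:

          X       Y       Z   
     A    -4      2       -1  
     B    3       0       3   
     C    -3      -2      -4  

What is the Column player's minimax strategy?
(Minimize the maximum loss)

Column should play Y, value = 2

Work:
Column player minimizes Row's maximum payoff:
Column X: max payoff to Row = 3
Column Y: max payoff to Row = 2
Column Z: max payoff to Row = 3
Minimum is 2, achieved by column Y.
Minimax strategy: Y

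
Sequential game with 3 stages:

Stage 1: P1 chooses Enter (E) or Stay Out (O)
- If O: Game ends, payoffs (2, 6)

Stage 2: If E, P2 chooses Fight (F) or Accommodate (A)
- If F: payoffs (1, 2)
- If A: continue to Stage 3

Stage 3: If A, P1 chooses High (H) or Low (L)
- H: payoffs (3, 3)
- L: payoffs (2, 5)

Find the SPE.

SPE: (E, A, H); Outcome (3, 3)

Work:
Stage 3: P1 chooses H (3 vs 2)
Stage 2: P2: F->2, A->3 (anticipating H). Choose A
Stage 1: P1: O->2, E->3 (anticipating A, H). Choose E
SPE path: E -> A -> H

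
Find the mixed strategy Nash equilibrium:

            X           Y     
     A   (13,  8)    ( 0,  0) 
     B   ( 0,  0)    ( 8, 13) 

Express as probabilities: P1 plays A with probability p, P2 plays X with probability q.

p = 0.619, q = 0.381

Work:
Find probabilities that make opponent indifferent:
P2 chooses q to make P1 indifferent between A and B
P1 chooses p to make P2 indifferent between X and Y
Mixed NE: P1 plays (A: 0.619, B: 0.381), P2 plays (X: 0.381, Y: 0.619)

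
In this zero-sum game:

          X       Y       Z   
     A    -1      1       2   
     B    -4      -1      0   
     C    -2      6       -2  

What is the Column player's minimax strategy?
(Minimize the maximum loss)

Column should play X, value = -1

Work:
Column player minimizes Row's maximum payoff:
Column X: max payoff to Row = -1
Column Y: max payoff to Row = 6
Column Z: max payoff to Row = 2
Minimum is -1, achieved by column X.
Minimax strategy: X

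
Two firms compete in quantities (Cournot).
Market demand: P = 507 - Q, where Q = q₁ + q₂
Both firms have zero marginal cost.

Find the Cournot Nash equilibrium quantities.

q₁* = q₂* = 169.0; P* = 169.0

Work:
Profit: π_i = P·q_i = (a - q_i - q_j)·q_i
FOC: ∂π_i/∂q_i = a - 2q_i - q_j = 0
Reaction function: q_i = (507 - q_j)/2
Symmetry: q* = 507/3 = 169.0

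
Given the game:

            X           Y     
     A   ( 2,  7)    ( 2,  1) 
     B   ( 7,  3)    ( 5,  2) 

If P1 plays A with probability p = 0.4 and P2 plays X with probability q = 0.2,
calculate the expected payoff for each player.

E[P1] = 4.04, E[P2] = 2.2

Work:
E[P1] = p·q·π₁(A,X) + p·(1-q)·π₁(A,Y) + (1-p)·q·π₁(B,X) + (1-p)·(1-q)·π₁(B,Y)
= 0.4·0.2·2 + 0.4·0.8·2 + 0.6·0.2·7 + 0.6·0.8·5
= 4.04

E[P2] = 2.2 (similar calculation)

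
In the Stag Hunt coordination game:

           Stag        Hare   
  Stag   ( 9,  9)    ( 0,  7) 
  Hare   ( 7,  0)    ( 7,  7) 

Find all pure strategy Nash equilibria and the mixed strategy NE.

Pure NE: (Stag, Stag) and (Hare, Hare); Mixed NE: p = 0.7778, q = 0.7778

Work:
Check pure NE:
(Stag, Stag): (9, 9) - no unilateral deviation beneficial
(Hare, Hare): (7, 7) - no unilateral deviation beneficial
Mixed NE: P1 plays Stag with p = 0.7778, P2 plays Stag with q = 0.7778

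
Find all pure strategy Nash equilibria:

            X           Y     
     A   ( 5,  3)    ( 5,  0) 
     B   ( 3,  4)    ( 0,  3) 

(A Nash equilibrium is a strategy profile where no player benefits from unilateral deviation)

Nash equilibrium: (A, X)

Work:
Best responses:
  P1 vs X: payoffs [5, 3] → best response A (payoff 5)
  P1 vs Y: payoffs [5, 0] → best response A (payoff 5)
  P2 vs A: payoffs [3, 0] → best response X (payoff 3)
  P2 vs B: payoffs [4, 3] → best response X (payoff 4)
Mutual best responses: (A,X) → Nash equilibria.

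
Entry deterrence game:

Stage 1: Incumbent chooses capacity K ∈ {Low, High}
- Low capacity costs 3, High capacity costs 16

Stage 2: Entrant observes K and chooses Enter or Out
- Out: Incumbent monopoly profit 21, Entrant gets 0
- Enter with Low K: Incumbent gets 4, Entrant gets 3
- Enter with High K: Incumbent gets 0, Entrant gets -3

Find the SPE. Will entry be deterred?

SPE: (High, Enter|Low, Out|High); Entry deterred. Incumbent net profit = 5

Work:
After Low K: Entrant enters (3 > 0)
After High K: Entrant stays out (-3 < 0)
Incumbent: Low → 4−3=1, High → 21−16=5
Incumbent chooses High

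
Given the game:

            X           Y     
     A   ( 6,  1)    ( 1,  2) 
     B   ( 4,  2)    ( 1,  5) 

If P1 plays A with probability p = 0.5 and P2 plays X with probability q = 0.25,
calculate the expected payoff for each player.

E[P1] = 2.0, E[P2] = 3.0

Work:
E[P1] = p·q·π₁(A,X) + p·(1-q)·π₁(A,Y) + (1-p)·q·π₁(B,X) + (1-p)·(1-q)·π₁(B,Y)
= 0.5·0.25·6 + 0.5·0.75·1 + 0.5·0.25·4 + 0.5·0.75·1
= 2.0

E[P2] = 3.0 (similar calculation)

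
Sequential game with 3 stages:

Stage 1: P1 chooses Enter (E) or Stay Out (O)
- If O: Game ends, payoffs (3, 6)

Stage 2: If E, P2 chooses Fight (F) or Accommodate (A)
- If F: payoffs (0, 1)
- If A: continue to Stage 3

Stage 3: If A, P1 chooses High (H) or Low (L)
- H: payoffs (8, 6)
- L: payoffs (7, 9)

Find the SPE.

SPE: (E, A, H); Outcome (8, 6)

Work:
Stage 3: P1 chooses H (8 vs 7)
Stage 2: P2: F->1, A->6 (anticipating H). Choose A
Stage 1: P1: O->3, E->8 (anticipating A, H). Choose E
SPE path: E -> A -> H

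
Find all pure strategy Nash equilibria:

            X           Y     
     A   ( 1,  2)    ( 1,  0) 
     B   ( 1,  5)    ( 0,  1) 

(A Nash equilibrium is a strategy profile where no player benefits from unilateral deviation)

Nash equilibrium: (A, X), (B, X)

Work:
Best responses:
  P1 vs X: payoffs [1, 1] → best response A/B (payoff 1)
  P1 vs Y: payoffs [1, 0] → best response A (payoff 1)
  P2 vs A: payoffs [2, 0] → best response X (payoff 2)
  P2 vs B: payoffs [5, 1] → best response X (payoff 5)
Mutual best responses: (A,X), (B,X) → Nash equilibria.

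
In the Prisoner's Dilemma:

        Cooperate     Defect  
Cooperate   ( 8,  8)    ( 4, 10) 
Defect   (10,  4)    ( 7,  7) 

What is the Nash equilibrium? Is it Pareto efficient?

(Defect, Defect) is NE; not Pareto efficient

Work:
Defect dominates Cooperate for both players:
If P2 cooperates: Defect (10) > Cooperate (8)
If P2 defects: Defect (7) > Cooperate (4)
NE: (Defect, Defect) with payoff (7, 7)
But (Cooperate, Cooperate) = (8, 8) Pareto dominates (7, 7)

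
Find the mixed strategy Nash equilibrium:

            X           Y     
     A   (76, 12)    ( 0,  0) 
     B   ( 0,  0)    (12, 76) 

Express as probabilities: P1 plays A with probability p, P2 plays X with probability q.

p = 0.8636, q = 0.1364

Work:
Find probabilities that make opponent indifferent:
P2 chooses q to make P1 indifferent between A and B
P1 chooses p to make P2 indifferent between X and Y
Mixed NE: P1 plays (A: 0.8636, B: 0.1364), P2 plays (X: 0.1364, Y: 0.8636)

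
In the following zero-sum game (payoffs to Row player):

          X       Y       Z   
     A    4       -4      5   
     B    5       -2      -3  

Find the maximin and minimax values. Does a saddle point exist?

Maximin = -3, Minimax = -2, Saddle: False

Work:
Row minimums: [-4, -3] → maximin = -3
Column maximums: [5, -2, 5] → minimax = -2
No saddle point (maximin ≠ minimax). Mixed strategy needed.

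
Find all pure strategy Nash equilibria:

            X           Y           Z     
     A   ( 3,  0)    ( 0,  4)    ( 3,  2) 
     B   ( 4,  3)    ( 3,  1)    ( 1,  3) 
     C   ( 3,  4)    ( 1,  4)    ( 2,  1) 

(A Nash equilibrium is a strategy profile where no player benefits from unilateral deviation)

Nash equilibrium: (B, X)

Work:
Best responses:
  P1 vs X: payoffs [3, 4, 3] → best response B (payoff 4)
  P1 vs Y: payoffs [0, 3, 1] → best response B (payoff 3)
  P1 vs Z: payoffs [3, 1, 2] → best response A (payoff 3)
  P2 vs A: payoffs [0, 4, 2] → best response Y (payoff 4)
  P2 vs B: payoffs [3, 1, 3] → best response X/Z (payoff 3)
  P2 vs C: payoffs [4, 4, 1] → best response X/Y (payoff 4)
Mutual best responses: (B,X) → Nash equilibria.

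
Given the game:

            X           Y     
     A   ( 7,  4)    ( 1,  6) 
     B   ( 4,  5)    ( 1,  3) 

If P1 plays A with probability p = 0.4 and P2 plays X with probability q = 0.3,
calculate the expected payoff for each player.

E[P1] = 2.26, E[P2] = 4.32

Work:
E[P1] = p·q·π₁(A,X) + p·(1-q)·π₁(A,Y) + (1-p)·q·π₁(B,X) + (1-p)·(1-q)·π₁(B,Y)
= 0.4·0.3·7 + 0.4·0.7·1 + 0.6·0.3·4 + 0.6·0.7·1
= 2.26

E[P2] = 4.32 (similar calculation)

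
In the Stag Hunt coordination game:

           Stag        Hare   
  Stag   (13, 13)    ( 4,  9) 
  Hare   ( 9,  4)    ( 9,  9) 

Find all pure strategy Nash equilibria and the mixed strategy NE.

Pure NE: (Stag, Stag) and (Hare, Hare); Mixed NE: p = 0.5556, q = 0.5556

Work:
Check pure NE:
(Stag, Stag): (13, 13) - no unilateral deviation beneficial
(Hare, Hare): (9, 9) - no unilateral deviation beneficial
Mixed NE: P1 plays Stag with p = 0.5556, P2 plays Stag with q = 0.5556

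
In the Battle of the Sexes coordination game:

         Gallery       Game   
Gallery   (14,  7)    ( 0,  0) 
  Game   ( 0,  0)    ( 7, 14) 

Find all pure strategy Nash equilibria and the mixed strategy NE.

Pure NE: (Gallery, Gallery) and (Game, Game); Mixed NE: p = 0.6667, q = 0.3333

Work:
Check pure NE:
(Gallery, Gallery): (14, 7) - no unilateral deviation beneficial
(Game, Game): (7, 14) - no unilateral deviation beneficial
Mixed NE: P1 plays Gallery with p = 0.6667, P2 plays Gallery with q = 0.3333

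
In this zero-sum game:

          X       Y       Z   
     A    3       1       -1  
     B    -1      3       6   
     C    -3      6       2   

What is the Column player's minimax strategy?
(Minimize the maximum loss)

Column should play X, value = 3

Work:
Column player minimizes Row's maximum payoff:
Column X: max payoff to Row = 3
Column Y: max payoff to Row = 6
Column Z: max payoff to Row = 6
Minimum is 3, achieved by column X.
Minimax strategy: X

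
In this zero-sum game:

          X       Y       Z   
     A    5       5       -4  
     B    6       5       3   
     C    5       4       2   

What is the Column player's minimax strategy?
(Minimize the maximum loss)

Column should play Z, value = 3

Work:
Column player minimizes Row's maximum payoff:
Column X: max payoff to Row = 6
Column Y: max payoff to Row = 5
Column Z: max payoff to Row = 3
Minimum is 3, achieved by column Z.
Minimax strategy: Z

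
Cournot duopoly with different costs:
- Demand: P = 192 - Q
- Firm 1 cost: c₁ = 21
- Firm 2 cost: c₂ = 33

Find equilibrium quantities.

q₁* = 61.0, q₂* = 49.0

Work:
Reaction: q₁ = (192 - 21 - q₂)/2
Reaction: q₂ = (192 - 33 - q₁)/2
Solve simultaneously:
q₁* = (192 - 2×21 + 33)/3 = 61.0
q₂* = (192 - 2×33 + 21)/3 = 49.0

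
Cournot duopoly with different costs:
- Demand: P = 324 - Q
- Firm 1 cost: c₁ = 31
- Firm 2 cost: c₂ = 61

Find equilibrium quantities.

q₁* = 107.67, q₂* = 77.67

Work:
Reaction: q₁ = (324 - 31 - q₂)/2
Reaction: q₂ = (324 - 61 - q₁)/2
Solve simultaneously:
q₁* = (324 - 2×31 + 61)/3 = 107.67
q₂* = (324 - 2×61 + 31)/3 = 77.67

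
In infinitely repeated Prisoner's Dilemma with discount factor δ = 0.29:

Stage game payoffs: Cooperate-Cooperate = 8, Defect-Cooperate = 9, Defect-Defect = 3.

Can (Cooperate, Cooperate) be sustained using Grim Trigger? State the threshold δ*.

δ* = 0.1667; since δ = 0.29 ≥ 0.1667, cooperation can be sustained

Work:
For Grim Trigger:
Cooperate forever: 8/(1-δ)
Defect then punished: 9 + 3·δ/(1-δ)
Need: 8/(1-δ) ≥ 9 + 3·δ/(1-δ)
Solving: δ ≥ (T-R)/(T-P) = (9-8)/(9-3) = 0.1667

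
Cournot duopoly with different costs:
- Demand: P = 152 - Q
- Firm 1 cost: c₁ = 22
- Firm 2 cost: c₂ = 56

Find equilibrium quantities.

q₁* = 54.67, q₂* = 20.67

Work:
Reaction: q₁ = (152 - 22 - q₂)/2
Reaction: q₂ = (152 - 56 - q₁)/2
Solve simultaneously:
q₁* = (152 - 2×22 + 56)/3 = 54.67
q₂* = (152 - 2×56 + 22)/3 = 20.67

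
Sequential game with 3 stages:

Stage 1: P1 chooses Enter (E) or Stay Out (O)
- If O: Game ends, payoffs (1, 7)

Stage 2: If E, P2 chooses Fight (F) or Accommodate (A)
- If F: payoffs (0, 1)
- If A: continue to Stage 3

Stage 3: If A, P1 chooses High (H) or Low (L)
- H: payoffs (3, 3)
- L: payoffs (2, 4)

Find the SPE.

SPE: (E, A, H); Outcome (3, 3)

Work:
Stage 3: P1 chooses H (3 vs 2)
Stage 2: P2: F->1, A->3 (anticipating H). Choose A
Stage 1: P1: O->1, E->3 (anticipating A, H). Choose E
SPE path: E -> A -> H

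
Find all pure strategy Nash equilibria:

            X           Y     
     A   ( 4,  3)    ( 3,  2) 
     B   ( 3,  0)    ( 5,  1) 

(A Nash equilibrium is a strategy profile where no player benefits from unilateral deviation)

Nash equilibrium: (A, X), (B, Y)

Work:
Best responses:
  P1 vs X: payoffs [4, 3] → best response A (payoff 4)
  P1 vs Y: payoffs [3, 5] → best response B (payoff 5)
  P2 vs A: payoffs [3, 2] → best response X (payoff 3)
  P2 vs B: payoffs [0, 1] → best response Y (payoff 1)
Mutual best responses: (A,X), (B,Y) → Nash equilibria.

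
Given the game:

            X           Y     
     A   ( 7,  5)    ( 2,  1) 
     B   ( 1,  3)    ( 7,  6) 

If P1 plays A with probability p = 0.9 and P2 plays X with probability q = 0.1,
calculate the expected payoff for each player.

E[P1] = 2.89, E[P2] = 1.83

Work:
E[P1] = p·q·π₁(A,X) + p·(1-q)·π₁(A,Y) + (1-p)·q·π₁(B,X) + (1-p)·(1-q)·π₁(B,Y)
= 0.9·0.1·7 + 0.9·0.9·2 + 0.1·0.1·1 + 0.1·0.9·7
= 2.89

E[P2] = 1.83 (similar calculation)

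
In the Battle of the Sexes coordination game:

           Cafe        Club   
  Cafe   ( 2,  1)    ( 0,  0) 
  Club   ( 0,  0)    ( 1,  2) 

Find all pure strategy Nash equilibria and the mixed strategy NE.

Pure NE: (Cafe, Cafe) and (Club, Club); Mixed NE: p = 0.6667, q = 0.3333

Work:
Check pure NE:
(Cafe, Cafe): (2, 1) - no unilateral deviation beneficial
(Club, Club): (1, 2) - no unilateral deviation beneficial
Mixed NE: P1 plays Cafe with p = 0.6667, P2 plays Cafe with q = 0.3333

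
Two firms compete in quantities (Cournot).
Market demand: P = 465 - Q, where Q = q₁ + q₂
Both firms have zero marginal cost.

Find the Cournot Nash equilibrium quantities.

q₁* = q₂* = 155.0; P* = 155.0

Work:
Profit: π_i = P·q_i = (a - q_i - q_j)·q_i
FOC: ∂π_i/∂q_i = a - 2q_i - q_j = 0
Reaction function: q_i = (465 - q_j)/2
Symmetry: q* = 465/3 = 155.0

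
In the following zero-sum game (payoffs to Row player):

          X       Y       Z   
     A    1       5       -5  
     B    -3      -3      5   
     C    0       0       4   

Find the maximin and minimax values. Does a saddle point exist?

Maximin = 0, Minimax = 1, Saddle: False

Work:
Row minimums: [-5, -3, 0] → maximin = 0
Column maximums: [1, 5, 5] → minimax = 1
No saddle point (maximin ≠ minimax). Mixed strategy needed.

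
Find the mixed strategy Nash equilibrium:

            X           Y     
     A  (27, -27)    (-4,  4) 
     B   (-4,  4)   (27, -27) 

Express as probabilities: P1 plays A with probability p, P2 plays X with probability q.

p = 0.5, q = 0.5

Work:
Find probabilities that make opponent indifferent:
P2 chooses q to make P1 indifferent between A and B
P1 chooses p to make P2 indifferent between X and Y
Mixed NE: P1 plays (A: 0.5, B: 0.5), P2 plays (X: 0.5, Y: 0.5)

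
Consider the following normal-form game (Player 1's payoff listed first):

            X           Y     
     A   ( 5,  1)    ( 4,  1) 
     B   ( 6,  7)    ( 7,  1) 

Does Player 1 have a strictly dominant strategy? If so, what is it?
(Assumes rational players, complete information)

Yes, Player 1's strictly dominant strategy is B

Work:
A strategy strictly dominates another if it gives a strictly higher payoff against every opponent action. Compare each pair of P1's strategies column-by-column:
  A vs B: [5 vs 6, 4 vs 7] → A does not strictly dominate B (column X: 5 ≤ 6)
  B vs A: [6 vs 5, 7 vs 4] → B strictly dominates A
B strictly dominates every other strategy → strictly dominant.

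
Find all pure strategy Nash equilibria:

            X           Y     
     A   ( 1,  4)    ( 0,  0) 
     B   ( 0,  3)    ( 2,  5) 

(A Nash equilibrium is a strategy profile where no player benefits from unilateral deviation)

Nash equilibrium: (A, X), (B, Y)

Work:
Best responses:
  P1 vs X: payoffs [1, 0] → best response A (payoff 1)
  P1 vs Y: payoffs [0, 2] → best response B (payoff 2)
  P2 vs A: payoffs [4, 0] → best response X (payoff 4)
  P2 vs B: payoffs [3, 5] → best response Y (payoff 5)
Mutual best responses: (A,X), (B,Y) → Nash equilibria.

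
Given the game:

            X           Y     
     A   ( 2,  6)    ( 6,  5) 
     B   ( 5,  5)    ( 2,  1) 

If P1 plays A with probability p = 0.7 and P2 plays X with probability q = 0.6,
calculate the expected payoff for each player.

E[P1] = 3.66, E[P2] = 4.94

Work:
E[P1] = p·q·π₁(A,X) + p·(1-q)·π₁(A,Y) + (1-p)·q·π₁(B,X) + (1-p)·(1-q)·π₁(B,Y)
= 0.7·0.6·2 + 0.7·0.4·6 + 0.3·0.6·5 + 0.3·0.4·2
= 3.66

E[P2] = 4.94 (similar calculation)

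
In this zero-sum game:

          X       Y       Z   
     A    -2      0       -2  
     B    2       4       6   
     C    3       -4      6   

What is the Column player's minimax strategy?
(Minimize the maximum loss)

Column should play X, value = 3

Work:
Column player minimizes Row's maximum payoff:
Column X: max payoff to Row = 3
Column Y: max payoff to Row = 4
Column Z: max payoff to Row = 6
Minimum is 3, achieved by column X.
Minimax strategy: X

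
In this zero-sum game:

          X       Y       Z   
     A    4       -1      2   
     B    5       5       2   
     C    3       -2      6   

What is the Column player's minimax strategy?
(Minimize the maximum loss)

Column should play X or Y (all achieve the minimum), value = 5

Work:
Column player minimizes Row's maximum payoff:
Column X: max payoff to Row = 5
Column Y: max payoff to Row = 5
Column Z: max payoff to Row = 6
Minimum is 5, achieved by columns X, Y (tied).
Each of X or Y is a minimax strategy.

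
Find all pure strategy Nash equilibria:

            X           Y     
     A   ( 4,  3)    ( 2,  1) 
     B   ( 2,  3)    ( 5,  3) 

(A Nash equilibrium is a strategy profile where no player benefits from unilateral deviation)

Nash equilibrium: (A, X), (B, Y)

Work:
Best responses:
  P1 vs X: payoffs [4, 2] → best response A (payoff 4)
  P1 vs Y: payoffs [2, 5] → best response B (payoff 5)
  P2 vs A: payoffs [3, 1] → best response X (payoff 3)
  P2 vs B: payoffs [3, 3] → best response X/Y (payoff 3)
Mutual best responses: (A,X), (B,Y) → Nash equilibria.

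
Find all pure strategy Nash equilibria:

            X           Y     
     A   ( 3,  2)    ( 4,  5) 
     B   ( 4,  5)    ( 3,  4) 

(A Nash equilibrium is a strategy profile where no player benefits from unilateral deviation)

Nash equilibrium: (A, Y), (B, X)

Work:
Best responses:
  P1 vs X: payoffs [3, 4] → best response B (payoff 4)
  P1 vs Y: payoffs [4, 3] → best response A (payoff 4)
  P2 vs A: payoffs [2, 5] → best response Y (payoff 5)
  P2 vs B: payoffs [5, 4] → best response X (payoff 5)
Mutual best responses: (A,Y), (B,X) → Nash equilibria.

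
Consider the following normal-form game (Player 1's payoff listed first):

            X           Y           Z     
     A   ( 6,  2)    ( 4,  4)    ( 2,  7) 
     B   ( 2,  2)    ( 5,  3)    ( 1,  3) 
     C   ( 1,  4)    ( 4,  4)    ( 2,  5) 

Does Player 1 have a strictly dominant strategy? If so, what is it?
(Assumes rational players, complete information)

No strictly dominant strategy exists for Player 1

Work:
A strategy strictly dominates another if it gives a strictly higher payoff against every opponent action. Compare each pair of P1's strategies column-by-column:
  A vs B: [6 vs 2, 4 vs 5, 2 vs 1] → A does not strictly dominate B (column Y: 4 ≤ 5)
  A vs C: [6 vs 1, 4 vs 4, 2 vs 2] → A does not strictly dominate C (column Y: 4 ≤ 4)
  B vs A: [2 vs 6, 5 vs 4, 1 vs 2] → B does not strictly dominate A (column X: 2 ≤ 6)
  B vs C: [2 vs 1, 5 vs 4, 1 vs 2] → B does not strictly dominate C (column Z: 1 ≤ 2)
  C vs A: [1 vs 6, 4 vs 4, 2 vs 2] → C does not strictly dominate A (column X: 1 ≤ 6)
  C vs B: [1 vs 2, 4 vs 5, 2 vs 1] → C does not strictly dominate B (column X: 1 ≤ 2)
No single strategy strictly dominates all others → no strictly dominant strategy.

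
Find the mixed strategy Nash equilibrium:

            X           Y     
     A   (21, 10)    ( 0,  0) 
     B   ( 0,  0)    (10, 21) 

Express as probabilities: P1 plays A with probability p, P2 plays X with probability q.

p = 0.6774, q = 0.3226

Work:
Find probabilities that make opponent indifferent:
P2 chooses q to make P1 indifferent between A and B
P1 chooses p to make P2 indifferent between X and Y
Mixed NE: P1 plays (A: 0.6774, B: 0.3226), P2 plays (X: 0.3226, Y: 0.6774)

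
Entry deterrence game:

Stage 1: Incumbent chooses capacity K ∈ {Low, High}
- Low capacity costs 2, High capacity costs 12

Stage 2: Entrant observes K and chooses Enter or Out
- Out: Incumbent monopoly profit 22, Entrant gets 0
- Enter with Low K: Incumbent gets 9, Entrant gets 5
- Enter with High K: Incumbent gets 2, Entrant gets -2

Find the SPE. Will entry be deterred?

SPE: (High, Enter|Low, Out|High); Entry deterred. Incumbent net profit = 10

Work:
After Low K: Entrant enters (5 > 0)
After High K: Entrant stays out (-2 < 0)
Incumbent: Low → 9−2=7, High → 22−12=10
Incumbent chooses High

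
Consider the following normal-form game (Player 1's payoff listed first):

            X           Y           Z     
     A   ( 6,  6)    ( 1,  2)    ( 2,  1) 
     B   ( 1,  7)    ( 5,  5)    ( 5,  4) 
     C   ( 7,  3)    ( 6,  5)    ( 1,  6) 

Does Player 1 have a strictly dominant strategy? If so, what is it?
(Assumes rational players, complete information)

No strictly dominant strategy exists for Player 1

Work:
A strategy strictly dominates another if it gives a strictly higher payoff against every opponent action. Compare each pair of P1's strategies column-by-column:
  A vs B: [6 vs 1, 1 vs 5, 2 vs 5] → A does not strictly dominate B (column Y: 1 ≤ 5)
  A vs C: [6 vs 7, 1 vs 6, 2 vs 1] → A does not strictly dominate C (column X: 6 ≤ 7)
  B vs A: [1 vs 6, 5 vs 1, 5 vs 2] → B does not strictly dominate A (column X: 1 ≤ 6)
  B vs C: [1 vs 7, 5 vs 6, 5 vs 1] → B does not strictly dominate C (column X: 1 ≤ 7)
  C vs A: [7 vs 6, 6 vs 1, 1 vs 2] → C does not strictly dominate A (column Z: 1 ≤ 2)
  C vs B: [7 vs 1, 6 vs 5, 1 vs 5] → C does not strictly dominate B (column Z: 1 ≤ 5)
No single strategy strictly dominates all others → no strictly dominant strategy.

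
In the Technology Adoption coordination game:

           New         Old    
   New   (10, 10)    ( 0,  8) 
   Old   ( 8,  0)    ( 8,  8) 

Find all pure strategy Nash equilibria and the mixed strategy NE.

Pure NE: (New, New) and (Old, Old); Mixed NE: p = 0.8, q = 0.8

Work:
Check pure NE:
(New, New): (10, 10) - no unilateral deviation beneficial
(Old, Old): (8, 8) - no unilateral deviation beneficial
Mixed NE: P1 plays New with p = 0.8, P2 plays New with q = 0.8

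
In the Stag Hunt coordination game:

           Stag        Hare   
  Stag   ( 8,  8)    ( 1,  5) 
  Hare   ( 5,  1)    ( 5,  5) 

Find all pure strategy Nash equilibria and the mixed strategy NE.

Pure NE: (Stag, Stag) and (Hare, Hare); Mixed NE: p = 0.5714, q = 0.5714

Work:
Check pure NE:
(Stag, Stag): (8, 8) - no unilateral deviation beneficial
(Hare, Hare): (5, 5) - no unilateral deviation beneficial
Mixed NE: P1 plays Stag with p = 0.5714, P2 plays Stag with q = 0.5714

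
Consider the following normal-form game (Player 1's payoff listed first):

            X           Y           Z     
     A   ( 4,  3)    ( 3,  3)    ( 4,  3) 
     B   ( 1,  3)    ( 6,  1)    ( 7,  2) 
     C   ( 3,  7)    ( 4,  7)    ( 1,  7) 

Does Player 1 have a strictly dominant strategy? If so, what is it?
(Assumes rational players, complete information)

No strictly dominant strategy exists for Player 1

Work:
A strategy strictly dominates another if it gives a strictly higher payoff against every opponent action. Compare each pair of P1's strategies column-by-column:
  A vs B: [4 vs 1, 3 vs 6, 4 vs 7] → A does not strictly dominate B (column Y: 3 ≤ 6)
  A vs C: [4 vs 3, 3 vs 4, 4 vs 1] → A does not strictly dominate C (column Y: 3 ≤ 4)
  B vs A: [1 vs 4, 6 vs 3, 7 vs 4] → B does not strictly dominate A (column X: 1 ≤ 4)
  B vs C: [1 vs 3, 6 vs 4, 7 vs 1] → B does not strictly dominate C (column X: 1 ≤ 3)
  C vs A: [3 vs 4, 4 vs 3, 1 vs 4] → C does not strictly dominate A (column X: 3 ≤ 4)
  C vs B: [3 vs 1, 4 vs 6, 1 vs 7] → C does not strictly dominate B (column Y: 4 ≤ 6)
No single strategy strictly dominates all others → no strictly dominant strategy.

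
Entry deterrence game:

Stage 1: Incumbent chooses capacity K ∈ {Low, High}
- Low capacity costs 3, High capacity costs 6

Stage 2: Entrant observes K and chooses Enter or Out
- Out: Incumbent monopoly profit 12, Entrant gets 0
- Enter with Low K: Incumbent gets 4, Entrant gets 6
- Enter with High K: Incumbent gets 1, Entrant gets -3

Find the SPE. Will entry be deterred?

SPE: (High, Enter|Low, Out|High); Entry deterred. Incumbent net profit = 6

Work:
After Low K: Entrant enters (6 > 0)
After High K: Entrant stays out (-3 < 0)
Incumbent: Low → 4−3=1, High → 12−6=6
Incumbent chooses High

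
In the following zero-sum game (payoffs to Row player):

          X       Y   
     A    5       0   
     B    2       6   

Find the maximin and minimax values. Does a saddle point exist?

Maximin = 2, Minimax = 5, Saddle: False

Work:
Row minimums: [0, 2] → maximin = 2
Column maximums: [5, 6] → minimax = 5
No saddle point (maximin ≠ minimax). Mixed strategy needed.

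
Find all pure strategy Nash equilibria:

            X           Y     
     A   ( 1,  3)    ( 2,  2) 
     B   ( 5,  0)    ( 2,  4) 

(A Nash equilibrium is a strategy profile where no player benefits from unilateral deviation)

Nash equilibrium: (B, Y)

Work:
Best responses:
  P1 vs X: payoffs [1, 5] → best response B (payoff 5)
  P1 vs Y: payoffs [2, 2] → best response A/B (payoff 2)
  P2 vs A: payoffs [3, 2] → best response X (payoff 3)
  P2 vs B: payoffs [0, 4] → best response Y (payoff 4)
Mutual best responses: (B,Y) → Nash equilibria.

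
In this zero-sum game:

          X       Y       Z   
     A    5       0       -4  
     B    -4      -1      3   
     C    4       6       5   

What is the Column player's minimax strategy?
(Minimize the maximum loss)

Column should play X or Z (all achieve the minimum), value = 5

Work:
Column player minimizes Row's maximum payoff:
Column X: max payoff to Row = 5
Column Y: max payoff to Row = 6
Column Z: max payoff to Row = 5
Minimum is 5, achieved by columns X, Z (tied).
Each of X or Z is a minimax strategy.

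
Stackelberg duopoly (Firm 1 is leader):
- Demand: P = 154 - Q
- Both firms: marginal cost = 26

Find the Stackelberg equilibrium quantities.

q₁* (leader) = 64.0, q₂* (follower) = 32.0

Work:
Follower's reaction: q₂ = (a - c - q₁)/2
Leader substitutes: π₁ = q₁·(a - q₁ - (a-c-q₁)/2 - c)
FOC: q₁* = (154 - 26)/2 = 64.00
Then: q₂* = (154 - 26 - 64.0)/2 = 32.00
Leader has first-mover advantage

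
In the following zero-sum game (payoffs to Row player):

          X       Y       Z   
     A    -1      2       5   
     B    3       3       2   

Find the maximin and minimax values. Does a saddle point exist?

Maximin = 2, Minimax = 3, Saddle: False

Work:
Row minimums: [-1, 2] → maximin = 2
Column maximums: [3, 3, 5] → minimax = 3
No saddle point (maximin ≠ minimax). Mixed strategy needed.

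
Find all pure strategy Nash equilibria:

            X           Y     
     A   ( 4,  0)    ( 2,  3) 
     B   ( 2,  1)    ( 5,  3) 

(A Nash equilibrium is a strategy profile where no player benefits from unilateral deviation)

Nash equilibrium: (B, Y)

Work:
Best responses:
  P1 vs X: payoffs [4, 2] → best response A (payoff 4)
  P1 vs Y: payoffs [2, 5] → best response B (payoff 5)
  P2 vs A: payoffs [0, 3] → best response Y (payoff 3)
  P2 vs B: payoffs [1, 3] → best response Y (payoff 3)
Mutual best responses: (B,Y) → Nash equilibria.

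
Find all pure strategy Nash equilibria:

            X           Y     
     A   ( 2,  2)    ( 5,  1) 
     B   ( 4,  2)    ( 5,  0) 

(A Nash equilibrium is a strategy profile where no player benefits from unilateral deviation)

Nash equilibrium: (B, X)

Work:
Best responses:
  P1 vs X: payoffs [2, 4] → best response B (payoff 4)
  P1 vs Y: payoffs [5, 5] → best response A/B (payoff 5)
  P2 vs A: payoffs [2, 1] → best response X (payoff 2)
  P2 vs B: payoffs [2, 0] → best response X (payoff 2)
Mutual best responses: (B,X) → Nash equilibria.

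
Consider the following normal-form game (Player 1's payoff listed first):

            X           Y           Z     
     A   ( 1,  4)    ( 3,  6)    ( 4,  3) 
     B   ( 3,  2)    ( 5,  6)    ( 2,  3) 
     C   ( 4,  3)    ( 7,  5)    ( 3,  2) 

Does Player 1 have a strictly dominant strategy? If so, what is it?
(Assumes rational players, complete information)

No strictly dominant strategy exists for Player 1

Work:
A strategy strictly dominates another if it gives a strictly higher payoff against every opponent action. Compare each pair of P1's strategies column-by-column:
  A vs B: [1 vs 3, 3 vs 5, 4 vs 2] → A does not strictly dominate B (column X: 1 ≤ 3)
  A vs C: [1 vs 4, 3 vs 7, 4 vs 3] → A does not strictly dominate C (column X: 1 ≤ 4)
  B vs A: [3 vs 1, 5 vs 3, 2 vs 4] → B does not strictly dominate A (column Z: 2 ≤ 4)
  B vs C: [3 vs 4, 5 vs 7, 2 vs 3] → B does not strictly dominate C (column X: 3 ≤ 4)
  C vs A: [4 vs 1, 7 vs 3, 3 vs 4] → C does not strictly dominate A (column Z: 3 ≤ 4)
  C vs B: [4 vs 3, 7 vs 5, 3 vs 2] → C strictly dominates B
No single strategy strictly dominates all others → no strictly dominant strategy.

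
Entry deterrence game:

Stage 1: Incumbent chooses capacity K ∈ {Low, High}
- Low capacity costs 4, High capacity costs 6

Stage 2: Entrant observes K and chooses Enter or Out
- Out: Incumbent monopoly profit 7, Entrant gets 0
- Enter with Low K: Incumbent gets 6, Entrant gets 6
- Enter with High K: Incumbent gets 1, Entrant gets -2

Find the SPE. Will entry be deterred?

SPE: (Low, Enter|Low, Out|High); Entry not deterred. Incumbent net profit = 2, Entrant gets 6

Work:
After Low K: Entrant enters (6 > 0)
After High K: Entrant stays out (-2 < 0)
Incumbent: Low → 6−4=2, High → 7−6=1
Incumbent chooses Low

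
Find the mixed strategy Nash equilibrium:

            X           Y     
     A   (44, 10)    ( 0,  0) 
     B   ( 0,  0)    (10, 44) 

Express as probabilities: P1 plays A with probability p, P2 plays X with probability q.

p = 0.8148, q = 0.1852

Work:
Find probabilities that make opponent indifferent:
P2 chooses q to make P1 indifferent between A and B
P1 chooses p to make P2 indifferent between X and Y
Mixed NE: P1 plays (A: 0.8148, B: 0.1852), P2 plays (X: 0.1852, Y: 0.8148)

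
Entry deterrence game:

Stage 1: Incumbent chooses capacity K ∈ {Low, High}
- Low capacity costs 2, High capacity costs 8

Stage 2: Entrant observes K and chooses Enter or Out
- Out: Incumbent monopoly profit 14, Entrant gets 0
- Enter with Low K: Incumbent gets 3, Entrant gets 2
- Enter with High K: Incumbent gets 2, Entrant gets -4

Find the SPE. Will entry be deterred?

SPE: (High, Enter|Low, Out|High); Entry deterred. Incumbent net profit = 6

Work:
After Low K: Entrant enters (2 > 0)
After High K: Entrant stays out (-4 < 0)
Incumbent: Low → 3−2=1, High → 14−8=6
Incumbent chooses High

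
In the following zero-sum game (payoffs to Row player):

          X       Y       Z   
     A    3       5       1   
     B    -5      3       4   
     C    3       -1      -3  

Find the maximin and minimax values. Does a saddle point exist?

Maximin = 1, Minimax = 3, Saddle: False

Work:
Row minimums: [1, -5, -3] → maximin = 1
Column maximums: [3, 5, 4] → minimax = 3
No saddle point (maximin ≠ minimax). Mixed strategy needed.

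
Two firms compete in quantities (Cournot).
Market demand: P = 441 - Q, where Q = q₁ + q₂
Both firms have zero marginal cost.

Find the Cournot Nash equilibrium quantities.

q₁* = q₂* = 147.0; P* = 147.0

Work:
Profit: π_i = P·q_i = (a - q_i - q_j)·q_i
FOC: ∂π_i/∂q_i = a - 2q_i - q_j = 0
Reaction function: q_i = (441 - q_j)/2
Symmetry: q* = 441/3 = 147.0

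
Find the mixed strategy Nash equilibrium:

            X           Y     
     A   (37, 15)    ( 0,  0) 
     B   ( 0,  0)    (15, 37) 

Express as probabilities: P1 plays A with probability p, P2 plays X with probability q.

p = 0.7115, q = 0.2885

Work:
Find probabilities that make opponent indifferent:
P2 chooses q to make P1 indifferent between A and B
P1 chooses p to make P2 indifferent between X and Y
Mixed NE: P1 plays (A: 0.7115, B: 0.2885), P2 plays (X: 0.2885, Y: 0.7115)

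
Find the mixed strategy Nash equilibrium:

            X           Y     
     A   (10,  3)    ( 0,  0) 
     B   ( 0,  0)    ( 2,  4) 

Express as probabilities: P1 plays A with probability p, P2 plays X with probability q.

p = 0.5714, q = 0.1667

Work:
Find probabilities that make opponent indifferent:
P2 chooses q to make P1 indifferent between A and B
P1 chooses p to make P2 indifferent between X and Y
Mixed NE: P1 plays (A: 0.5714, B: 0.4286), P2 plays (X: 0.1667, Y: 0.8333)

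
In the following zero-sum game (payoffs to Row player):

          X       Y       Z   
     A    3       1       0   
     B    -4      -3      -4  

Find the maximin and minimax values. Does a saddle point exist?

Maximin = 0, Minimax = 0, Saddle: True

Work:
Row minimums: [0, -4] → maximin = 0
Column maximums: [3, 1, 0] → minimax = 0
Saddle point exists! Game value = 0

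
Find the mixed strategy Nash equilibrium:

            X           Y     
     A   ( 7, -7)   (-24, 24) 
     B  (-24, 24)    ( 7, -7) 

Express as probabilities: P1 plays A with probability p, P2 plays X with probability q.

p = 0.5, q = 0.5

Work:
Find probabilities that make opponent indifferent:
P2 chooses q to make P1 indifferent between A and B
P1 chooses p to make P2 indifferent between X and Y
Mixed NE: P1 plays (A: 0.5, B: 0.5), P2 plays (X: 0.5, Y: 0.5)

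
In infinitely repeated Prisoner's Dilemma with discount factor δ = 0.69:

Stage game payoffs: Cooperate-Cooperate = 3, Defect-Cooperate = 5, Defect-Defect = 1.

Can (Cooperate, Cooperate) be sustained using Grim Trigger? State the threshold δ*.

δ* = 0.5; since δ = 0.69 ≥ 0.5, cooperation can be sustained

Work:
For Grim Trigger:
Cooperate forever: 3/(1-δ)
Defect then punished: 5 + 1·δ/(1-δ)
Need: 3/(1-δ) ≥ 5 + 1·δ/(1-δ)
Solving: δ ≥ (T-R)/(T-P) = (5-3)/(5-1) = 0.5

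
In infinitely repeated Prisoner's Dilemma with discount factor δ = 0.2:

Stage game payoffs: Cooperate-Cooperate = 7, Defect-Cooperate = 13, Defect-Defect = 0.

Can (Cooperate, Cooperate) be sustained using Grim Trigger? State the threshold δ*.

δ* = 0.4615; since δ = 0.2 < 0.4615, cooperation cannot be sustained

Work:
For Grim Trigger:
Cooperate forever: 7/(1-δ)
Defect then punished: 13 + 0·δ/(1-δ)
Need: 7/(1-δ) ≥ 13 + 0·δ/(1-δ)
Solving: δ ≥ (T-R)/(T-P) = (13-7)/(13-0) = 0.4615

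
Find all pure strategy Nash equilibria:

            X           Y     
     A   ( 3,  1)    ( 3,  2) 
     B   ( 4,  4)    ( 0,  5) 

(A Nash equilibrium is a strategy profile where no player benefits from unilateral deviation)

Nash equilibrium: (A, Y)

Work:
Best responses:
  P1 vs X: payoffs [3, 4] → best response B (payoff 4)
  P1 vs Y: payoffs [3, 0] → best response A (payoff 3)
  P2 vs A: payoffs [1, 2] → best response Y (payoff 2)
  P2 vs B: payoffs [4, 5] → best response Y (payoff 5)
Mutual best responses: (A,Y) → Nash equilibria.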